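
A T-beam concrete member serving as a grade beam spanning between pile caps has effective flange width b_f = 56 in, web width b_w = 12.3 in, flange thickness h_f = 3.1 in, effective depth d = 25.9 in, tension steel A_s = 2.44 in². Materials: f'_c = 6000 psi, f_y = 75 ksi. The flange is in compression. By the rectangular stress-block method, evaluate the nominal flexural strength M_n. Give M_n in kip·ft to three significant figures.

M_n ≈ 390 kip·ft

Tension: T = A_s f_y = 2.44 × 75 = 183 kips.
Try a within the flange: a = T/(0.85 f'_c b_f) = 183/(0.85 × 6 × 56) = 0.641 in.
Since a = 0.641 ≤ h_f = 3.1 in, the stress block lies entirely in the flange; analyse as a rectangular beam of width b_f.
M_n = T(d − a/2) = 183 × (25.9 − 0.3205) = 4681.0 kip·in.
M_n = 4681.0/12 = 390.08 kip·ft.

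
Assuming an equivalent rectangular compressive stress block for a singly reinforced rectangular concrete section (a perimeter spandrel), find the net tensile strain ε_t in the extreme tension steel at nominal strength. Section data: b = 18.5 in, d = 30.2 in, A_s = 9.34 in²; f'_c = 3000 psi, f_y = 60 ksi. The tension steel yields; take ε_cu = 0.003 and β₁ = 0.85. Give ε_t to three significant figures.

ε_t ≈ 0.00348

a = A_s f_y/(0.85 f'_c b) = 11.879 in.
β₁ = 0.85, so c = a/β₁ = 11.879/0.85 = 13.975 in.
From the linear strain diagram with ε_cu = 0.003: ε_t = 0.003 (d − c)/c = 0.003 × (30.2 − 13.975)/13.975 = 0.00348.
ε_t < 0.004 — the section is over-reinforced for flexure under ACI limits.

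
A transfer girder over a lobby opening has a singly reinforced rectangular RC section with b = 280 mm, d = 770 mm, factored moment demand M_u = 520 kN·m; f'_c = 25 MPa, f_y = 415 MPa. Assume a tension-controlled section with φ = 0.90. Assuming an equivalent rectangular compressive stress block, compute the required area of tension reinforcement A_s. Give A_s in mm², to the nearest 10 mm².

M_n = M_u/φ = 520/0.90 = 577.778 kN·m.
With M_n = 0.85 f'_c a b (d − a/2), solve the quadratic for a:
a = d − √(d² − 2M_n/(0.85 f'_c b)) = 770 − √(770² − 2 × 577.778×10⁶/(0.85 × 25 × 280)) = 138.58 mm.
A_s = 0.85 f'_c a b / f_y = 0.85 × 25 × 138.58 × 280 / 415 = 1986.9 mm².

A_s ≈ 1990 mm²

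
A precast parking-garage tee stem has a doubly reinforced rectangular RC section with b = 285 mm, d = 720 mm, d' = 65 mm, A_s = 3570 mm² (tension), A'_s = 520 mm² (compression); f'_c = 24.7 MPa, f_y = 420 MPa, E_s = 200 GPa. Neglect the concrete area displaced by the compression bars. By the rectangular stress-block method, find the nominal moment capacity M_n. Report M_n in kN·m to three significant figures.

M_n ≈ 928 kN·m

Assume both tension and compression steel yield.
Net tension couple steel: A_s − A'_s = 3050 mm².
a = (A_s − A'_s) f_y / (0.85 f'_c b) = 1281000/(0.85 × 24.7 × 285) = 214.09 mm.
c = a/β₁ = 214.09/0.85 = 251.87 mm; ε'_s = 0.003(c − d')/c = 0.0022 ≥ f_y/E_s = 0.0021, so compression steel does yield.
M_n = (A_s − A'_s) f_y (d − a/2) + A'_s f_y (d − d') = [1281000 × (720 − 107.045) + 218400 × (720 − 65)] × 10⁻⁶ = 785.20 + 143.05 = 928.25 kN·m.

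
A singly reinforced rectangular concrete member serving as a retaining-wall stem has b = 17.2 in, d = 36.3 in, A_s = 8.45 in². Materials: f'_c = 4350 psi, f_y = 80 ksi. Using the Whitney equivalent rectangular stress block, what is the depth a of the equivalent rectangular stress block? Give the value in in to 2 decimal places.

T = A_s f_y = 8.45 × 80 = 676 kips.
a = T/(0.85 f'_c b) = 676/(0.85 × 4.35 × 17.2) = 10.63 in.

a ≈ 10.63 in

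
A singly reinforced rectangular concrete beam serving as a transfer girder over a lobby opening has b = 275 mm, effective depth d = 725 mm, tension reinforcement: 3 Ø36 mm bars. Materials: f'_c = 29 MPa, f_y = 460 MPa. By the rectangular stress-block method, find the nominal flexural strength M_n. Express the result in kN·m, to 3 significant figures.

A_s = 3 × 1018 = 3054 mm².
T = A_s f_y = 3054 × 460 = 1404840 N = 1404.84 kN.
From C = T: a = T/(0.85 f'_c b) = 1404840/(0.85 × 29 × 275) = 207.24 mm.
M_n = T(d − a/2) = 1404.84 kN × (725 − 103.62) mm = 872.94 kN·m.

M_n ≈ 873 kN·m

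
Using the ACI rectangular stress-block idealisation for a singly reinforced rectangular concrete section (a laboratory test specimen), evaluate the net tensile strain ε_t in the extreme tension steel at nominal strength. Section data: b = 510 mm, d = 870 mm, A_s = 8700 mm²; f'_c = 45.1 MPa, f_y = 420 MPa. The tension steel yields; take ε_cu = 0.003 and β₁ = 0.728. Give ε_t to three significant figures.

a = A_s f_y/(0.85 f'_c b) = 186.90 mm.
β₁ = 0.728, so c = a/β₁ = 186.90/0.728 = 256.73 mm.
From the linear strain diagram with ε_cu = 0.003: ε_t = 0.003 (d − c)/c = 0.003 × (870 − 256.73)/256.73 = 0.00717.
Since ε_t ≥ 0.005, the section is tension-controlled.

ε_t ≈ 0.00717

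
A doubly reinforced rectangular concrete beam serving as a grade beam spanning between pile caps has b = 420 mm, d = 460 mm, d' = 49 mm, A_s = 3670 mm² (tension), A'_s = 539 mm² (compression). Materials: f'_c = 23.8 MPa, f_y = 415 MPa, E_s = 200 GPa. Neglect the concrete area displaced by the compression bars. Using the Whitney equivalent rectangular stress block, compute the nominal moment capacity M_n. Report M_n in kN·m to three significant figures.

Assume both tension and compression steel yield.
Net tension couple steel: A_s − A'_s = 3131 mm².
a = (A_s − A'_s) f_y / (0.85 f'_c b) = 1299365/(0.85 × 23.8 × 420) = 152.93 mm.
c = a/β₁ = 152.93/0.85 = 179.92 mm; ε'_s = 0.003(c − d')/c = 0.0022 ≥ f_y/E_s = 0.0021, so compression steel does yield.
M_n = (A_s − A'_s) f_y (d − a/2) + A'_s f_y (d − d') = [1299365 × (460 − 76.465) + 223685 × (460 − 49)] × 10⁻⁶ = 498.35 + 91.93 = 590.28 kN·m.

M_n ≈ 590 kN·m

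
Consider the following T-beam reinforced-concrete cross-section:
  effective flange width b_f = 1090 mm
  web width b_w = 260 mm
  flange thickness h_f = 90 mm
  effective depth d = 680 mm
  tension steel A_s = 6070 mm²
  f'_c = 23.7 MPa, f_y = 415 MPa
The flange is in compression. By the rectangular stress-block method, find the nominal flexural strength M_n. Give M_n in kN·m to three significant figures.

Tension: T = A_s f_y = 6070 × 415 = 2519050 N.
Try a within the flange: a = T/(0.85 f'_c b_f) = 2519050/(0.85 × 23.7 × 1090) = 114.72 mm.
a = 114.72 > h_f = 90 mm: the block extends into the web. Split into flange-overhang and web parts.
C_f = 0.85 f'_c (b_f − b_w) h_f = 0.85 × 23.7 × (1090 − 260) × 90 = 1504832 N.
Remaining web compression depth: a_w = (T − C_f)/(0.85 f'_c b_w) = (2519050 − 1504832)/(0.85 × 23.7 × 260) = 193.64 mm.
M_n = C_f(d − h_f/2) + (T − C_f)(d − a_w/2) = 1504832 × (680 − 45) + 1014218 × (680 − 96.82) = 955.57 + 591.47 = 1547.04 × 10⁶ N·mm.
M_n = 1547.04 kN·m.

M_n ≈ 1550 kN·m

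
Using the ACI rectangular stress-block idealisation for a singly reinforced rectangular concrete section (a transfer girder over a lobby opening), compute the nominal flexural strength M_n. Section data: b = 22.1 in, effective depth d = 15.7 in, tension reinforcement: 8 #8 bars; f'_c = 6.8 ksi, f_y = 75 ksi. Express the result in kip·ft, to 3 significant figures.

A_s = 8 × 0.79 = 6.32 in².
T = A_s f_y = 6.32 × 75 = 474 kips.
a = T/(0.85 f'_c b) = 474/(0.85 × 6.8 × 22.1) = 3.711 in.
M_n = T(d − a/2) = 474 × (15.7 − 1.8555) = 6562.3 kip·in = 6562.3/12 = 546.86 kip·ft.

M_n ≈ 547 kip·ft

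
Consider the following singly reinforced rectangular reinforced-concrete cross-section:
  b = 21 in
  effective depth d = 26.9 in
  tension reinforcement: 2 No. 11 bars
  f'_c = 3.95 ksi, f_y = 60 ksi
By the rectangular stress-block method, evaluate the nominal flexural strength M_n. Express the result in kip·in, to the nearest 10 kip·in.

A_s = 2 × 1.56 = 3.12 in².
T = A_s f_y = 3.12 × 60 = 187.2 kips.
a = T/(0.85 f'_c b) = 187.2/(0.85 × 3.95 × 21) = 2.655 in.
M_n = T(d − a/2) = 187.2 × (26.9 − 1.3275) = 4787.2 kip·in.

M_n ≈ 4790 kip·in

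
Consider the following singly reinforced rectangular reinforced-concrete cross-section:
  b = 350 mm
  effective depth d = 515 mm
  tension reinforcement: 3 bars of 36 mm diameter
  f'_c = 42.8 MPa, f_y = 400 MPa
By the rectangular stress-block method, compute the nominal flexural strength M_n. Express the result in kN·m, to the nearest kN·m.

M_n ≈ 571 kN·m

A_s = 3 × 1018 = 3054 mm².
T = A_s f_y = 3054 × 400 = 1221600 N = 1221.6 kN.
From C = T: a = T/(0.85 f'_c b) = 1221600/(0.85 × 42.8 × 350) = 95.94 mm.
M_n = T(d − a/2) = 1221.6 kN × (515 − 47.97) mm = 570.52 kN·m.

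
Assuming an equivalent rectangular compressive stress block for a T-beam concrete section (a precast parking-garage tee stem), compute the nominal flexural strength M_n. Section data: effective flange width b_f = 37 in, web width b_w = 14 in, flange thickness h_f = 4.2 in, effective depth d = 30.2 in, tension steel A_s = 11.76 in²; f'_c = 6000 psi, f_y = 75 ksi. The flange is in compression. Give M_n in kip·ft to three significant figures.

M_n ≈ 2050 kip·ft

Tension: T = A_s f_y = 11.76 × 75 = 882 kips.
Try a within the flange: a = T/(0.85 f'_c b_f) = 882/(0.85 × 6 × 37) = 4.674 in.
a = 4.674 > h_f = 4.2 in: the block extends into the web. Split into flange-overhang and web parts.
C_f = 0.85 f'_c (b_f − b_w) h_f = 0.85 × 6 × (37 − 14) × 4.2 = 492.7 kips.
Remaining web compression depth: a_w = (T − C_f)/(0.85 f'_c b_w) = (882 − 492.7)/(0.85 × 6 × 14) = 5.452 in.
M_n = C_f(d − h_f/2) + (T − C_f)(d − a_w/2) = 492.7 × (30.2 − 2.1) + 389.3 × (30.2 − 2.726) = 13844.9 + 10695.6 = 24540.5 kip·in.
M_n = 24540.5/12 = 2045.04 kip·ft.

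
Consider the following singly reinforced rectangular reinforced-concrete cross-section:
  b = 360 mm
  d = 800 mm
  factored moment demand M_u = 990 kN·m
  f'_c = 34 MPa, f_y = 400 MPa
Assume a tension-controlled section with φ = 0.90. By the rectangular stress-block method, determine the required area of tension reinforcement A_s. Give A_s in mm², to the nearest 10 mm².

M_n = M_u/φ = 990/0.90 = 1100 kN·m.
With M_n = 0.85 f'_c a b (d − a/2), solve the quadratic for a:
a = d − √(d² − 2M_n/(0.85 f'_c b)) = 800 − √(800² − 2 × 1100×10⁶/(0.85 × 34 × 360)) = 145.37 mm.
A_s = 0.85 f'_c a b / f_y = 0.85 × 34 × 145.37 × 360 / 400 = 3781.1 mm².

A_s ≈ 3780 mm²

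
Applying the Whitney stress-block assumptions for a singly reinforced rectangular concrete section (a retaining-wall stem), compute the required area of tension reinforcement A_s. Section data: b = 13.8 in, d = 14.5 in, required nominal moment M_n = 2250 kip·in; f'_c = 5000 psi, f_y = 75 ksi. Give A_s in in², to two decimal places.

From M_n = 0.85 f'_c a b (d − a/2):
a = d − √(d² − 2M_n/(0.85 f'_c b)) = 14.5 − √(14.5² − 2 × 2250/(0.85 × 5 × 13.8)) = 2.945 in.
A_s = 0.85 f'_c a b / f_y = 0.85 × 5 × 2.945 × 13.8 / 75 = 2.303 in².

A_s ≈ 2.30 in²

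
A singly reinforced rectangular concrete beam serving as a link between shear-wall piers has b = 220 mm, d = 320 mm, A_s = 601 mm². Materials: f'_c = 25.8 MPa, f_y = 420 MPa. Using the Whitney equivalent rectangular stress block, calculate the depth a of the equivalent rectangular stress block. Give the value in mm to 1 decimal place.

T = A_s f_y = 601 × 420 = 252420 N = 252.42 kN.
Setting C = 0.85 f'_c a b equal to T: a = 252420/(0.85 × 25.8 × 220) = 52.3 mm.

a ≈ 52.3 mm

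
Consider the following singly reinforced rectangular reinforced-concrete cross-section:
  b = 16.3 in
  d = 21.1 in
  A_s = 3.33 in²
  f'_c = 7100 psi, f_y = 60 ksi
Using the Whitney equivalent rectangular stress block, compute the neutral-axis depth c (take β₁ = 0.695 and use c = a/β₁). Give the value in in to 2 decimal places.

T = A_s f_y = 3.33 × 60 = 199.8 kips.
a = T/(0.85 f'_c b) = 199.8/(0.85 × 7.1 × 16.3) = 2.0311 in.
With β₁ = 0.695, c = a/β₁ = 2.0311/0.695 = 2.92 in.

c ≈ 2.92 in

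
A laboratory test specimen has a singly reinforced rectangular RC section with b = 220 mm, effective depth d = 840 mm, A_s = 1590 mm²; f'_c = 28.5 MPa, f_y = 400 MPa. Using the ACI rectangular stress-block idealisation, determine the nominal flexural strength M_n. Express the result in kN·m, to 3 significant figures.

M_n ≈ 496 kN·m

T = A_s f_y = 1590 × 400 = 636000 N = 636 kN.
From C = T: a = T/(0.85 f'_c b) = 636000/(0.85 × 28.5 × 220) = 119.34 mm.
M_n = T(d − a/2) = 636 kN × (840 − 59.67) mm = 496.29 kN·m.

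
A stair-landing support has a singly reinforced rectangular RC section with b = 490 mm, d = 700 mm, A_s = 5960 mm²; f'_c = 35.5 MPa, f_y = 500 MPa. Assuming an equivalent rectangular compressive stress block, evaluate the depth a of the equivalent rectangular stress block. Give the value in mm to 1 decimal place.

T = A_s f_y = 5960 × 500 = 2980000 N = 2980 kN.
Setting C = 0.85 f'_c a b equal to T: a = 2980000/(0.85 × 35.5 × 490) = 201.5 mm.

a ≈ 201.5 mm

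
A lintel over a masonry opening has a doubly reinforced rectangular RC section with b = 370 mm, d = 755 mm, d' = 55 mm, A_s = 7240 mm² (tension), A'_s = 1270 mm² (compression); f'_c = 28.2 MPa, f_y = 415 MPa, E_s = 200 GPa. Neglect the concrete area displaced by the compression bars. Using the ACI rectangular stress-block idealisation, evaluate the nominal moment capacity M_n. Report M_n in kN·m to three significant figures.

M_n ≈ 1890 kN·m

Assume both tension and compression steel yield.
Net tension couple steel: A_s − A'_s = 5970 mm².
a = (A_s − A'_s) f_y / (0.85 f'_c b) = 2477550/(0.85 × 28.2 × 370) = 279.35 mm.
c = a/β₁ = 279.35/0.849 = 329.03 mm; ε'_s = 0.003(c − d')/c = 0.0025 ≥ f_y/E_s = 0.0021, so compression steel does yield.
M_n = (A_s − A'_s) f_y (d − a/2) + A'_s f_y (d − d') = [2477550 × (755 − 139.675) + 527050 × (755 − 55)] × 10⁻⁶ = 1524.50 + 368.94 = 1893.44 kN·m.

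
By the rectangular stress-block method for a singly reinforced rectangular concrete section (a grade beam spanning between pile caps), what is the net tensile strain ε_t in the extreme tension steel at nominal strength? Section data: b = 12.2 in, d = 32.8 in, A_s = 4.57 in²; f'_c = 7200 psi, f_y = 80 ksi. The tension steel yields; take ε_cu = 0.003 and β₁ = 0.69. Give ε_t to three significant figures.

a = A_s f_y/(0.85 f'_c b) = 4.897 in.
β₁ = 0.69, so c = a/β₁ = 4.897/0.69 = 7.097 in.
From the linear strain diagram with ε_cu = 0.003: ε_t = 0.003 (d − c)/c = 0.003 × (32.8 − 7.097)/7.097 = 0.0109.
Since ε_t ≥ 0.005, the section is tension-controlled.

ε_t ≈ 0.0109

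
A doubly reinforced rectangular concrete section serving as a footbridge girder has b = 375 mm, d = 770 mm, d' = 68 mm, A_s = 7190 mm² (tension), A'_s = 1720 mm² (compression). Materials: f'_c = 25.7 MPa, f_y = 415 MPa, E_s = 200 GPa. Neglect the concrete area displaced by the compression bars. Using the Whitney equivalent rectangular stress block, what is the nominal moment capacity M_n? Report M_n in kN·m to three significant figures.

M_n ≈ 1930 kN·m

Assume both tension and compression steel yield.
Net tension couple steel: A_s − A'_s = 5470 mm².
a = (A_s − A'_s) f_y / (0.85 f'_c b) = 2270050/(0.85 × 25.7 × 375) = 277.11 mm.
c = a/β₁ = 277.11/0.85 = 326.01 mm; ε'_s = 0.003(c − d')/c = 0.0024 ≥ f_y/E_s = 0.0021, so compression steel does yield.
M_n = (A_s − A'_s) f_y (d − a/2) + A'_s f_y (d − d') = [2270050 × (770 − 138.555) + 713800 × (770 − 68)] × 10⁻⁶ = 1433.41 + 501.09 = 1934.50 kN·m.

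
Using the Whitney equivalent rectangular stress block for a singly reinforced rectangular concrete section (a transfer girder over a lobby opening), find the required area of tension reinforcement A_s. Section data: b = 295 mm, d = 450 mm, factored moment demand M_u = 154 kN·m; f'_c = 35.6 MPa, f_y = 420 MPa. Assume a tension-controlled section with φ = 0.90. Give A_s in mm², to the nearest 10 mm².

M_n = M_u/φ = 154/0.90 = 171.111 kN·m.
With M_n = 0.85 f'_c a b (d − a/2), solve the quadratic for a:
a = d − √(d² − 2M_n/(0.85 f'_c b)) = 450 − √(450² − 2 × 171.111×10⁶/(0.85 × 35.6 × 295)) = 44.83 mm.
A_s = 0.85 f'_c a b / f_y = 0.85 × 35.6 × 44.83 × 295 / 420 = 952.8 mm².

A_s ≈ 950 mm²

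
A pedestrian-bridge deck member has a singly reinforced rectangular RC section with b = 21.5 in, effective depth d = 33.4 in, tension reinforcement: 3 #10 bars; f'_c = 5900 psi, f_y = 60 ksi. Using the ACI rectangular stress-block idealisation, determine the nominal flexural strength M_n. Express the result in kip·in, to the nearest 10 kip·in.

M_n ≈ 7390 kip·in

A_s = 3 × 1.27 = 3.81 in².
T = A_s f_y = 3.81 × 60 = 228.6 kips.
a = T/(0.85 f'_c b) = 228.6/(0.85 × 5.9 × 21.5) = 2.120 in.
M_n = T(d − a/2) = 228.6 × (33.4 − 1.06) = 7392.9 kip·in.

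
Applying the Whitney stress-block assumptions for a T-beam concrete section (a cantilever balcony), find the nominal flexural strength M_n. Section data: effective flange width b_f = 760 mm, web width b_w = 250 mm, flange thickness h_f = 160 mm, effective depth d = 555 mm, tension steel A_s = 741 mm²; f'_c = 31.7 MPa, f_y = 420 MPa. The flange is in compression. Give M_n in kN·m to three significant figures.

Tension: T = A_s f_y = 741 × 420 = 311220 N.
Try a within the flange: a = T/(0.85 f'_c b_f) = 311220/(0.85 × 31.7 × 760) = 15.20 mm.
Since a = 15.20 ≤ h_f = 160 mm, the stress block lies entirely in the flange; analyse as a rectangular beam of width b_f.
M_n = T(d − a/2) = 311220 × (555 − 7.6) = 170.36 × 10⁶ N·mm.
M_n = 170.36 kN·m.

M_n ≈ 170 kN·m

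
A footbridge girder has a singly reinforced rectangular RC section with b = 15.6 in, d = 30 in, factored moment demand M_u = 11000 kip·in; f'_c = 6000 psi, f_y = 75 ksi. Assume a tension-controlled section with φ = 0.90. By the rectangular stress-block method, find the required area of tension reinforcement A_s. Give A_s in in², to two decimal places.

M_n = M_u/φ = 11000/0.90 = 12222.2 kip·in.
From M_n = 0.85 f'_c a b (d − a/2):
a = d − √(d² − 2M_n/(0.85 f'_c b)) = 30 − √(30² − 2 × 12222.2/(0.85 × 6 × 15.6)) = 5.653 in.
A_s = 0.85 f'_c a b / f_y = 0.85 × 6 × 5.653 × 15.6 / 75 = 5.997 in².

A_s ≈ 6.00 in²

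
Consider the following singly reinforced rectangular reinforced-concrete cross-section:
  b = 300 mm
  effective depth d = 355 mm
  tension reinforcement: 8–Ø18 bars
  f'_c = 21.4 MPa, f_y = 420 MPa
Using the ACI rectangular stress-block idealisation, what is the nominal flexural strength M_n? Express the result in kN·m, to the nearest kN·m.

A_s = 8 × 254 = 2032 mm².
T = A_s f_y = 2032 × 420 = 853440 N = 853.44 kN.
From C = T: a = T/(0.85 f'_c b) = 853440/(0.85 × 21.4 × 300) = 156.39 mm.
M_n = T(d − a/2) = 853.44 kN × (355 − 78.195) mm = 236.24 kN·m.

M_n ≈ 236 kN·m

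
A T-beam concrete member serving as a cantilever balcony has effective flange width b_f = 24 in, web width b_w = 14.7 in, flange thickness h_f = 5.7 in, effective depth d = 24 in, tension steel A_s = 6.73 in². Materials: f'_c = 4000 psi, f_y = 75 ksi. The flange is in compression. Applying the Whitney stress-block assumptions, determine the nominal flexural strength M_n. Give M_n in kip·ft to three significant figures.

Tension: T = A_s f_y = 6.73 × 75 = 504.75 kips.
Try a within the flange: a = T/(0.85 f'_c b_f) = 504.75/(0.85 × 4 × 24) = 6.186 in.
a = 6.186 > h_f = 5.7 in: the block extends into the web. Split into flange-overhang and web parts.
C_f = 0.85 f'_c (b_f − b_w) h_f = 0.85 × 4 × (24 − 14.7) × 5.7 = 180.2 kips.
Remaining web compression depth: a_w = (T − C_f)/(0.85 f'_c b_w) = (504.75 − 180.2)/(0.85 × 4 × 14.7) = 6.494 in.
M_n = C_f(d − h_f/2) + (T − C_f)(d − a_w/2) = 180.2 × (24 − 2.85) + 324.55 × (24 − 3.247) = 3811.2 + 6735.4 = 10546.6 kip·in.
M_n = 10546.6/12 = 878.88 kip·ft.

M_n ≈ 879 kip·ft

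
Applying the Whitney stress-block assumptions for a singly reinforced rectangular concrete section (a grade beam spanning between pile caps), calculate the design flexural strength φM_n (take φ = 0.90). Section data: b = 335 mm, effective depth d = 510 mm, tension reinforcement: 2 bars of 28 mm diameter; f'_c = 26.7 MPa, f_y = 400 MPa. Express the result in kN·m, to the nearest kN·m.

A_s = 2 × 616 = 1232 mm².
T = A_s f_y = 1232 × 400 = 492800 N = 492.8 kN.
From C = T: a = T/(0.85 f'_c b) = 492800/(0.85 × 26.7 × 335) = 64.82 mm.
M_n = T(d − a/2) = 492.8 kN × (510 − 32.41) mm = 235.36 kN·m.
φM_n = 0.90 × 235.36 = 211.82 kN·m.

φM_n ≈ 212 kN·m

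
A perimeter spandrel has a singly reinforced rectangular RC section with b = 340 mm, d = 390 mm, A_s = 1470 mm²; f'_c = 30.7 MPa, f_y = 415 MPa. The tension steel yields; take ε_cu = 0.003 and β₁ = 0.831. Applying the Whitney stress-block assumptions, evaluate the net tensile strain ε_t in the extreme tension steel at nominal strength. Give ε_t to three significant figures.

ε_t ≈ 0.0111

a = A_s f_y/(0.85 f'_c b) = 68.76 mm.
β₁ = 0.831, so c = a/β₁ = 68.76/0.831 = 82.74 mm.
From the linear strain diagram with ε_cu = 0.003: ε_t = 0.003 (d − c)/c = 0.003 × (390 − 82.74)/82.74 = 0.0111.
Since ε_t ≥ 0.005, the section is tension-controlled.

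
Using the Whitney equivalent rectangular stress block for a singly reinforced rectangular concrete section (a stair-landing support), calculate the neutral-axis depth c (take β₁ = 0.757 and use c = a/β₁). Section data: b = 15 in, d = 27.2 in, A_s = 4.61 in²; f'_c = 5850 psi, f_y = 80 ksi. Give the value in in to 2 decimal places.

c ≈ 6.53 in

T = A_s f_y = 4.61 × 80 = 368.8 kips.
a = T/(0.85 f'_c b) = 368.8/(0.85 × 5.85 × 15) = 4.9445 in.
With β₁ = 0.757, c = a/β₁ = 4.9445/0.757 = 6.53 in.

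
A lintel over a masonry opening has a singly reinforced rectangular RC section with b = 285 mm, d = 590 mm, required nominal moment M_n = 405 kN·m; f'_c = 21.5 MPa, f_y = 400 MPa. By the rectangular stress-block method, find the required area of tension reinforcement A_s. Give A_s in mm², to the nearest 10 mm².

With M_n = 0.85 f'_c a b (d − a/2), solve the quadratic for a:
a = d − √(d² − 2M_n/(0.85 f'_c b)) = 590 − √(590² − 2 × 405×10⁶/(0.85 × 21.5 × 285)) = 151.16 mm.
A_s = 0.85 f'_c a b / f_y = 0.85 × 21.5 × 151.16 × 285 / 400 = 1968.2 mm².

A_s ≈ 1970 mm²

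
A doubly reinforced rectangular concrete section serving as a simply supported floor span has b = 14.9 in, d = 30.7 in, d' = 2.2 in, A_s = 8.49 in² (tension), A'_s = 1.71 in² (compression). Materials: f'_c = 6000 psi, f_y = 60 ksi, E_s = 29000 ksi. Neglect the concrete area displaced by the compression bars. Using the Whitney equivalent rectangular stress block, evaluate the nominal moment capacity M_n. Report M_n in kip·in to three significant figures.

Assume both steels yield.
a = (A_s − A'_s) f_y/(0.85 f'_c b) = (8.49 − 1.71) × 60/(0.85 × 6 × 14.9) = 5.353 in.
c = a/β₁ = 5.353/0.75 = 7.137 in; ε'_s = 0.003(c − d')/c = 0.0021 ≥ ε_y = 0.0021, so the compression steel yields.
M_n = (A_s − A'_s) f_y (d − a/2) + A'_s f_y (d − d') = 406.8 × (30.7 − 2.6765) + 102.6 × (30.7 − 2.2) = 11400.0 + 2924.1 = 14324.1 kip·in.

M_n ≈ 14300 kip·in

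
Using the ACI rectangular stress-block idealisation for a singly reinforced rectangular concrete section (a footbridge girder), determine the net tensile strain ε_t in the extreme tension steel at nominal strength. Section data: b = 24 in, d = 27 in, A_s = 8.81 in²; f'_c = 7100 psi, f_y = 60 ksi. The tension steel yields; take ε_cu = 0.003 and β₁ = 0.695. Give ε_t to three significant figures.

ε_t ≈ 0.0124

a = A_s f_y/(0.85 f'_c b) = 3.650 in.
β₁ = 0.695, so c = a/β₁ = 3.650/0.695 = 5.252 in.
From the linear strain diagram with ε_cu = 0.003: ε_t = 0.003 (d − c)/c = 0.003 × (27 − 5.252)/5.252 = 0.0124.
Since ε_t ≥ 0.005, the section is tension-controlled.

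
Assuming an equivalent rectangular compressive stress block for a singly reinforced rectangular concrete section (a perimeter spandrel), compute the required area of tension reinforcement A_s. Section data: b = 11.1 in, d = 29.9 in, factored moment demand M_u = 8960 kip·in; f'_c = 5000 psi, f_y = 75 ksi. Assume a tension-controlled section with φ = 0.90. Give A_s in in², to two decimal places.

A_s ≈ 5.14 in²

M_n = M_u/φ = 8960/0.90 = 9955.56 kip·in.
From M_n = 0.85 f'_c a b (d − a/2):
a = d − √(d² − 2M_n/(0.85 f'_c b)) = 29.9 − √(29.9² − 2 × 9955.56/(0.85 × 5 × 11.1)) = 8.176 in.
A_s = 0.85 f'_c a b / f_y = 0.85 × 5 × 8.176 × 11.1 / 75 = 5.143 in².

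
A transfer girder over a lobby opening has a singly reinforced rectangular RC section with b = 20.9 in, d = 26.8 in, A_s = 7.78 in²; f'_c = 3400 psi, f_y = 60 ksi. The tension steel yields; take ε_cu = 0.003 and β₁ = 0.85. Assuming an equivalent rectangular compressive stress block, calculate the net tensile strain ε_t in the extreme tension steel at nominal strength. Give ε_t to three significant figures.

ε_t ≈ 0.00584

a = A_s f_y/(0.85 f'_c b) = 7.728 in.
β₁ = 0.85, so c = a/β₁ = 7.728/0.85 = 9.092 in.
From the linear strain diagram with ε_cu = 0.003: ε_t = 0.003 (d − c)/c = 0.003 × (26.8 − 9.092)/9.092 = 0.00584.
Since ε_t ≥ 0.005, the section is tension-controlled.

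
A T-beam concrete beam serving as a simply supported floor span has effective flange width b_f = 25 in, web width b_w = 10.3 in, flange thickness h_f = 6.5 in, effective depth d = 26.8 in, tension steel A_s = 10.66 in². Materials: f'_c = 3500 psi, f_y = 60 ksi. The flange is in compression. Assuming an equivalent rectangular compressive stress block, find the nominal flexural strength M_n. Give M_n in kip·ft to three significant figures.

M_n ≈ 1180 kip·ft

Tension: T = A_s f_y = 10.66 × 60 = 639.6 kips.
Try a within the flange: a = T/(0.85 f'_c b_f) = 639.6/(0.85 × 3.5 × 25) = 8.600 in.
a = 8.600 > h_f = 6.5 in: the block extends into the web. Split into flange-overhang and web parts.
C_f = 0.85 f'_c (b_f − b_w) h_f = 0.85 × 3.5 × (25 − 10.3) × 6.5 = 284.3 kips.
Remaining web compression depth: a_w = (T − C_f)/(0.85 f'_c b_w) = (639.6 − 284.3)/(0.85 × 3.5 × 10.3) = 11.595 in.
M_n = C_f(d − h_f/2) + (T − C_f)(d − a_w/2) = 284.3 × (26.8 − 3.25) + 355.3 × (26.8 − 5.7975) = 6695.3 + 7462.2 = 14157.5 kip·in.
M_n = 14157.5/12 = 1179.79 kip·ft.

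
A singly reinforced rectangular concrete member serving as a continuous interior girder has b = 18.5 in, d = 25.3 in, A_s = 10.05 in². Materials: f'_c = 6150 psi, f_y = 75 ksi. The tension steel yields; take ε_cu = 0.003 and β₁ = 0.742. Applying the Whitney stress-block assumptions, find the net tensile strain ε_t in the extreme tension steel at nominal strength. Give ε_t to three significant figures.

ε_t ≈ 0.00423

a = A_s f_y/(0.85 f'_c b) = 7.794 in.
β₁ = 0.742, so c = a/β₁ = 7.794/0.742 = 10.504 in.
From the linear strain diagram with ε_cu = 0.003: ε_t = 0.003 (d − c)/c = 0.003 × (25.3 − 10.504)/10.504 = 0.00423.
ε_t is between 0.004 and 0.005 — transition zone.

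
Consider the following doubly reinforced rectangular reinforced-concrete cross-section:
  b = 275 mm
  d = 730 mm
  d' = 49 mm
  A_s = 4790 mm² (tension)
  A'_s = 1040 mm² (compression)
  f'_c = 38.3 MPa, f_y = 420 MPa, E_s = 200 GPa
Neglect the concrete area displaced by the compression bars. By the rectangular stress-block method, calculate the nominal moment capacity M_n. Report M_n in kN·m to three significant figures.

M_n ≈ 1310 kN·m

Assume both tension and compression steel yield.
Net tension couple steel: A_s − A'_s = 3750 mm².
a = (A_s − A'_s) f_y / (0.85 f'_c b) = 1575000/(0.85 × 38.3 × 275) = 175.93 mm.
c = a/β₁ = 175.93/0.776 = 226.71 mm; ε'_s = 0.003(c − d')/c = 0.0024 ≥ f_y/E_s = 0.0021, so compression steel does yield.
M_n = (A_s − A'_s) f_y (d − a/2) + A'_s f_y (d − d') = [1575000 × (730 − 87.965) + 436800 × (730 − 49)] × 10⁻⁶ = 1011.21 + 297.46 = 1308.67 kN·m.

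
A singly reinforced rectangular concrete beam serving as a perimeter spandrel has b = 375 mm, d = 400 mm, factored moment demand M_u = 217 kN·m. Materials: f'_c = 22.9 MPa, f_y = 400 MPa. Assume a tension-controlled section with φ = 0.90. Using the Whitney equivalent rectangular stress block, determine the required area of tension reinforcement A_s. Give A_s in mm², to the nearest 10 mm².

A_s ≈ 1710 mm²

M_n = M_u/φ = 217/0.90 = 241.111 kN·m.
With M_n = 0.85 f'_c a b (d − a/2), solve the quadratic for a:
a = d − √(d² − 2M_n/(0.85 f'_c b)) = 400 − √(400² − 2 × 241.111×10⁶/(0.85 × 22.9 × 375)) = 93.51 mm.
A_s = 0.85 f'_c a b / f_y = 0.85 × 22.9 × 93.51 × 375 / 400 = 1706.4 mm².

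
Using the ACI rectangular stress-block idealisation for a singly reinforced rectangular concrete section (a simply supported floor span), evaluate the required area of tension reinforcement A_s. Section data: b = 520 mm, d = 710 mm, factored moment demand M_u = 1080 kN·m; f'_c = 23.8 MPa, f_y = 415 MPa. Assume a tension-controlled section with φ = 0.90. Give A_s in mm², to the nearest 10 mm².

A_s ≈ 4680 mm²

M_n = M_u/φ = 1080/0.90 = 1200 kN·m.
With M_n = 0.85 f'_c a b (d − a/2), solve the quadratic for a:
a = d − √(d² − 2M_n/(0.85 f'_c b)) = 710 − √(710² − 2 × 1200×10⁶/(0.85 × 23.8 × 520)) = 184.69 mm.
A_s = 0.85 f'_c a b / f_y = 0.85 × 23.8 × 184.69 × 520 / 415 = 4681.6 mm².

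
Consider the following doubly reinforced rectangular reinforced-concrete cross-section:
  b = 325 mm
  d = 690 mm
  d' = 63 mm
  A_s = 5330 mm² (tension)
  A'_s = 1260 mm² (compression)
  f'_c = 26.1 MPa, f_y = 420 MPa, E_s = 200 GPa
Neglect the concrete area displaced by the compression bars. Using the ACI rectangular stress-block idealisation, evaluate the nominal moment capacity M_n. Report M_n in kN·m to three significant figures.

Assume both tension and compression steel yield.
Net tension couple steel: A_s − A'_s = 4070 mm².
a = (A_s − A'_s) f_y / (0.85 f'_c b) = 1709400/(0.85 × 26.1 × 325) = 237.08 mm.
c = a/β₁ = 237.08/0.85 = 278.92 mm; ε'_s = 0.003(c − d')/c = 0.0023 ≥ f_y/E_s = 0.0021, so compression steel does yield.
M_n = (A_s − A'_s) f_y (d − a/2) + A'_s f_y (d − d') = [1709400 × (690 − 118.54) + 529200 × (690 − 63)] × 10⁻⁶ = 976.85 + 331.81 = 1308.66 kN·m.

M_n ≈ 1310 kN·m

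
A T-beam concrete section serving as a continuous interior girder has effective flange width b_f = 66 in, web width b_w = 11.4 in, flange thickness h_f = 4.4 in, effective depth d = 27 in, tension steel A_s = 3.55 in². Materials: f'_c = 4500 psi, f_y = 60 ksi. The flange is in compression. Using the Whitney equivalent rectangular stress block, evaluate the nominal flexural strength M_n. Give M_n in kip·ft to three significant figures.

M_n ≈ 472 kip·ft

Tension: T = A_s f_y = 3.55 × 60 = 213 kips.
Try a within the flange: a = T/(0.85 f'_c b_f) = 213/(0.85 × 4.5 × 66) = 0.844 in.
Since a = 0.844 ≤ h_f = 4.4 in, the stress block lies entirely in the flange; analyse as a rectangular beam of width b_f.
M_n = T(d − a/2) = 213 × (27 − 0.422) = 5661.1 kip·in.
M_n = 5661.1/12 = 471.76 kip·ft.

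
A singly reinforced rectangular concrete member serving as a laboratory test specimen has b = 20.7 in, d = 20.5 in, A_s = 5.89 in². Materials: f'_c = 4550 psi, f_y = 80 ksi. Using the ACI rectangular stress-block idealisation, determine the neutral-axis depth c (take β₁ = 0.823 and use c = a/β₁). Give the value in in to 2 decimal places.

c ≈ 7.15 in

T = A_s f_y = 5.89 × 80 = 471.2 kips.
a = T/(0.85 f'_c b) = 471.2/(0.85 × 4.55 × 20.7) = 5.8858 in.
With β₁ = 0.823, c = a/β₁ = 5.8858/0.823 = 7.15 in.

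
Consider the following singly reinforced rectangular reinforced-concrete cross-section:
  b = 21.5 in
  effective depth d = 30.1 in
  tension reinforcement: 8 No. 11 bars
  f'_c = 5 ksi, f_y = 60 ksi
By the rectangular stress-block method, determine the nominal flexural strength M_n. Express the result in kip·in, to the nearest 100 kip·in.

A_s = 8 × 1.56 = 12.48 in².
T = A_s f_y = 12.48 × 60 = 748.8 kips.
a = T/(0.85 f'_c b) = 748.8/(0.85 × 5 × 21.5) = 8.195 in.
M_n = T(d − a/2) = 748.8 × (30.1 − 4.0975) = 19470.7 kip·in.

M_n ≈ 19500 kip·in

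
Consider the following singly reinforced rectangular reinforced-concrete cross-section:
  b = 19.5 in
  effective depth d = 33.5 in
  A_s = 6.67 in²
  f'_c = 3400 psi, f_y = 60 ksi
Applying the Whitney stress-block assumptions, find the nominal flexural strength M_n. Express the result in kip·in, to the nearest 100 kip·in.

T = A_s f_y = 6.67 × 60 = 400.2 kips.
a = T/(0.85 f'_c b) = 400.2/(0.85 × 3.4 × 19.5) = 7.101 in.
M_n = T(d − a/2) = 400.2 × (33.5 − 3.5505) = 11985.8 kip·in.

M_n ≈ 12000 kip·in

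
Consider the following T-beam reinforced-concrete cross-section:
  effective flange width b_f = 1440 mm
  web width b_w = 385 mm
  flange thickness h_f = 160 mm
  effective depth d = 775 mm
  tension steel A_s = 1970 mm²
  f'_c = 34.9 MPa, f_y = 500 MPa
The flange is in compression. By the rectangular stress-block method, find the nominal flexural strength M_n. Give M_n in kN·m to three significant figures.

Tension: T = A_s f_y = 1970 × 500 = 985000 N.
Try a within the flange: a = T/(0.85 f'_c b_f) = 985000/(0.85 × 34.9 × 1440) = 23.06 mm.
Since a = 23.06 ≤ h_f = 160 mm, the stress block lies entirely in the flange; analyse as a rectangular beam of width b_f.
M_n = T(d − a/2) = 985000 × (775 − 11.53) = 752.02 × 10⁶ N·mm.
M_n = 752.02 kN·m.

M_n ≈ 752 kN·m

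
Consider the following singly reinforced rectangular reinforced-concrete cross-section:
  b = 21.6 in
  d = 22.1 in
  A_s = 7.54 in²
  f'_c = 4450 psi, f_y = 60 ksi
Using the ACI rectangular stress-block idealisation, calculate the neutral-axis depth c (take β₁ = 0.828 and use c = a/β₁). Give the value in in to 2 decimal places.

c ≈ 6.69 in

T = A_s f_y = 7.54 × 60 = 452.4 kips.
a = T/(0.85 f'_c b) = 452.4/(0.85 × 4.45 × 21.6) = 5.5372 in.
With β₁ = 0.828, c = a/β₁ = 5.5372/0.828 = 6.69 in.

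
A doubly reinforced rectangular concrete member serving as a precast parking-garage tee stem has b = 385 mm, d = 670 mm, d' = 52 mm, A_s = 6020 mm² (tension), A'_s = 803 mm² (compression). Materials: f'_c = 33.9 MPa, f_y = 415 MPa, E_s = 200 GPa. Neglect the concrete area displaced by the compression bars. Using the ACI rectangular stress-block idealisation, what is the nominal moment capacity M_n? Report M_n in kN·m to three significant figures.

Assume both tension and compression steel yield.
Net tension couple steel: A_s − A'_s = 5217 mm².
a = (A_s − A'_s) f_y / (0.85 f'_c b) = 2165055/(0.85 × 33.9 × 385) = 195.16 mm.
c = a/β₁ = 195.16/0.808 = 241.53 mm; ε'_s = 0.003(c − d')/c = 0.0024 ≥ f_y/E_s = 0.0021, so compression steel does yield.
M_n = (A_s − A'_s) f_y (d − a/2) + A'_s f_y (d − d') = [2165055 × (670 − 97.58) + 333245 × (670 − 52)] × 10⁻⁶ = 1239.32 + 205.95 = 1445.27 kN·m.

M_n ≈ 1450 kN·m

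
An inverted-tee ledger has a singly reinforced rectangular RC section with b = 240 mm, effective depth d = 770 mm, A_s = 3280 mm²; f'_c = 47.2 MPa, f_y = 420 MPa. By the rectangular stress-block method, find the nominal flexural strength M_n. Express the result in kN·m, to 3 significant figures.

T = A_s f_y = 3280 × 420 = 1377600 N = 1377.6 kN.
From C = T: a = T/(0.85 f'_c b) = 1377600/(0.85 × 47.2 × 240) = 143.07 mm.
M_n = T(d − a/2) = 1377.6 kN × (770 − 71.535) mm = 962.21 kN·m.

M_n ≈ 962 kN·m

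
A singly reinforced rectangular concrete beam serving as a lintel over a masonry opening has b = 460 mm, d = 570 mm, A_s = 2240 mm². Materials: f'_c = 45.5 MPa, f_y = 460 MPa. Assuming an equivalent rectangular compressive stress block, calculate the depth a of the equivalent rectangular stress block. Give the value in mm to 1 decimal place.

a ≈ 57.9 mm

T = A_s f_y = 2240 × 460 = 1030400 N = 1030.4 kN.
Setting C = 0.85 f'_c a b equal to T: a = 1030400/(0.85 × 45.5 × 460) = 57.9 mm.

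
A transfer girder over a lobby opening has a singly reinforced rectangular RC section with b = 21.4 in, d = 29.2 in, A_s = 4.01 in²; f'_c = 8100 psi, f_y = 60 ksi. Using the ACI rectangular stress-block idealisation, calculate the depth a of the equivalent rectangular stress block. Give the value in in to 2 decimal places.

a ≈ 1.63 in

T = A_s f_y = 4.01 × 60 = 240.6 kips.
a = T/(0.85 f'_c b) = 240.6/(0.85 × 8.1 × 21.4) = 1.63 in.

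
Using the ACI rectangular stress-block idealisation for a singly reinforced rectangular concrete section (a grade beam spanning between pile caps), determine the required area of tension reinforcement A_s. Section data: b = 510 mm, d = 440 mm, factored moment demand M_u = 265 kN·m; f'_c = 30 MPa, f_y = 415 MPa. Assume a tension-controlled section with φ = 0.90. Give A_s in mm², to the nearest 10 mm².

A_s ≈ 1720 mm²

M_n = M_u/φ = 265/0.90 = 294.444 kN·m.
With M_n = 0.85 f'_c a b (d − a/2), solve the quadratic for a:
a = d − √(d² − 2M_n/(0.85 f'_c b)) = 440 − √(440² − 2 × 294.444×10⁶/(0.85 × 30 × 510)) = 54.88 mm.
A_s = 0.85 f'_c a b / f_y = 0.85 × 30 × 54.88 × 510 / 415 = 1719.8 mm².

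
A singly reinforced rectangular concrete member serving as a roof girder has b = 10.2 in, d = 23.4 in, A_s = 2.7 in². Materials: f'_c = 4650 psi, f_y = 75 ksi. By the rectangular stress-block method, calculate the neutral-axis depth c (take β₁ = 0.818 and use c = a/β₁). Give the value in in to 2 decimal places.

T = A_s f_y = 2.7 × 75 = 202.5 kips.
a = T/(0.85 f'_c b) = 202.5/(0.85 × 4.65 × 10.2) = 5.0229 in.
With β₁ = 0.818, c = a/β₁ = 5.0229/0.818 = 6.14 in.

c ≈ 6.14 in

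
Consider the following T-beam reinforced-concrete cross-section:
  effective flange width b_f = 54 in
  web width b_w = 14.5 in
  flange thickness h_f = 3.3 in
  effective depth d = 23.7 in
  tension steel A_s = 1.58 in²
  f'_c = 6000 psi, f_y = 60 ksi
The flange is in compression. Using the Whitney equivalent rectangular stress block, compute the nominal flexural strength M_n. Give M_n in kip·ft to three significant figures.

M_n ≈ 186 kip·ft

Tension: T = A_s f_y = 1.58 × 60 = 94.8 kips.
Try a within the flange: a = T/(0.85 f'_c b_f) = 94.8/(0.85 × 6 × 54) = 0.344 in.
Since a = 0.344 ≤ h_f = 3.3 in, the stress block lies entirely in the flange; analyse as a rectangular beam of width b_f.
M_n = T(d − a/2) = 94.8 × (23.7 − 0.172) = 2230.5 kip·in.
M_n = 2230.5/12 = 185.88 kip·ft.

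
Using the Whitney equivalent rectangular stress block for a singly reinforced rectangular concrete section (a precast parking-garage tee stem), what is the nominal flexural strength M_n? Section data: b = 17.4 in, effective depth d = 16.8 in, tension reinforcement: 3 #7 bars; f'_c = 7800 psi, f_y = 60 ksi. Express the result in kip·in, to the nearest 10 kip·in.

M_n ≈ 1760 kip·in

A_s = 3 × 0.6 = 1.8 in².
T = A_s f_y = 1.8 × 60 = 108 kips.
a = T/(0.85 f'_c b) = 108/(0.85 × 7.8 × 17.4) = 0.936 in.
M_n = T(d − a/2) = 108 × (16.8 − 0.468) = 1763.9 kip·in.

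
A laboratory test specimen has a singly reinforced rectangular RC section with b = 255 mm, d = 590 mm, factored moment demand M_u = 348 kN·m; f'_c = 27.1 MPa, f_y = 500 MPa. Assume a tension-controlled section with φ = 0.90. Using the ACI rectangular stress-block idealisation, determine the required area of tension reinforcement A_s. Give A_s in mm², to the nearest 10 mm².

A_s ≈ 1470 mm²

M_n = M_u/φ = 348/0.90 = 386.667 kN·m.
With M_n = 0.85 f'_c a b (d − a/2), solve the quadratic for a:
a = d − √(d² − 2M_n/(0.85 f'_c b)) = 590 − √(590² − 2 × 386.667×10⁶/(0.85 × 27.1 × 255)) = 124.76 mm.
A_s = 0.85 f'_c a b / f_y = 0.85 × 27.1 × 124.76 × 255 / 500 = 1465.7 mm².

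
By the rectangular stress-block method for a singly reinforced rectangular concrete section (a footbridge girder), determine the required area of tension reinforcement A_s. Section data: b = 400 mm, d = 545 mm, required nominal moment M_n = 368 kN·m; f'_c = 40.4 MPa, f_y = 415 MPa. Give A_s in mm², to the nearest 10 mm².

A_s ≈ 1710 mm²

With M_n = 0.85 f'_c a b (d − a/2), solve the quadratic for a:
a = d − √(d² − 2M_n/(0.85 f'_c b)) = 545 − √(545² − 2 × 368×10⁶/(0.85 × 40.4 × 400)) = 51.60 mm.
A_s = 0.85 f'_c a b / f_y = 0.85 × 40.4 × 51.60 × 400 / 415 = 1707.9 mm².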